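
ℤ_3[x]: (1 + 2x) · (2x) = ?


Expand and collect like terms; reduce coefficients mod 3:
x^0: 1·0 = 0 ≡ 0 (mod 3)
x^1: 1·2 + 2·0 = 2 ≡ 2 (mod 3)
x^2: 2·2 = 4 ≡ 1 (mod 3)
Result: 2x + x^2

f · g = 2x + x^2


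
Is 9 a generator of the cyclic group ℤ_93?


g generates ℤ_n iff gcd(g, n) = 1
gcd(9, 93) = 3
Since gcd = 3 ≠ 1, ⟨9⟩ has order 31 < 93, so 9 is not a generator.

No, 9 does not generate ℤ_93


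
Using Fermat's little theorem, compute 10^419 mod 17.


Fermat's little theorem: if p is prime and gcd(a,p)=1, then a^(p-1) ≡ 1 (mod p)
p = 17 is prime, gcd(10,17) = 1
Reduce exponent: 419 mod 16 = 3
So 10^419 ≡ 10^3 (mod 17)
10^3 mod 17 = 14

10^419 ≡ 14 (mod 17)


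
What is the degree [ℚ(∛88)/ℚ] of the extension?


∛88 has minimal polynomial x³ - 88 (irreducible over ℚ since 88 is not a perfect cube)

[ℚ(∛88)/ℚ] = 3


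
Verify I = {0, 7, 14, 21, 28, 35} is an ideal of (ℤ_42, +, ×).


Check ideal conditions for I = {0, 7, 14, 21, 28, 35} in ℤ_42:
(1) I is an additive subgroup? Yes
(2) For r ∈ ℤ_42 and a ∈ I: r·a ∈ I? Yes

Yes, I is an ideal of ℤ_42


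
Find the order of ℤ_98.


ℤ_n has n elements.

|ℤ_98| = 98


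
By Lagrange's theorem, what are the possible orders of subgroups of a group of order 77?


Lagrange's theorem: |H| divides |G|
|G| = 77
Divisors of 77: 1, 7, 11, 77

Possible subgroup orders: {1, 7, 11, 77}


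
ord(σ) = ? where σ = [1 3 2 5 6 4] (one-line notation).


Cycle decomposition: (2 3) (4 5 6)
Cycle lengths: 2, 3
Order = lcm(2, 3) = 6

ord(σ) = 6


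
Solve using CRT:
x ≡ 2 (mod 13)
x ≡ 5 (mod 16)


m₁ = 13, m₂ = 16, gcd = 1, so CRT applies. M = m₁·m₂ = 208
Let M₁ = M/m₁ = 16, M₂ = M/m₂ = 13
Find y₁ ≡ M₁⁻¹ (mod m₁): 16⁻¹ ≡ 9 (mod 13)
Find y₂ ≡ M₂⁻¹ (mod m₂): 13⁻¹ ≡ 5 (mod 16)
x = a₁·M₁·y₁ + a₂·M₂·y₂ = 2·16·9 + 5·13·5 = 613
Reduce mod 208: x ≡ 197
Check: 197 mod 13 = 2 ✓, 197 mod 16 = 5 ✓

x ≡ 197 (mod 208)


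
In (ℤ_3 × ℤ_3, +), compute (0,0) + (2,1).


Operation: componentwise addition mod (3, 3)
(0,0) + (2,1) = ((a₁+b₁) mod 3, (a₂+b₂) mod 3) with a = (0,0), b = (2,1)

(0,0) + (2,1) = (2,1)


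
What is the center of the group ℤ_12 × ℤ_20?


Z(G) = {g ∈ G | gx = xg for all x ∈ G}
Direct product of abelian groups is abelian, so Z(G) = G

Z(ℤ_12 × ℤ_20) = ℤ_12 × ℤ_20


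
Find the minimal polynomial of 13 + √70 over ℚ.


Let α = 13 + √70. Then α - 13 = √70, so (α - 13)² = 70, giving α² - 26α + 99 = 0. Degree 2 and α ∉ ℚ, so this is the minimal polynomial.

Minimal polynomial: x² - 26x + 99


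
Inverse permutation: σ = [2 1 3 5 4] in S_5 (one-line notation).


To find σ⁻¹, swap domain and range:
σ(1) = 2 → σ⁻¹(2) = 1
σ(2) = 1 → σ⁻¹(1) = 2
σ(3) = 3 → σ⁻¹(3) = 3
σ(4) = 5 → σ⁻¹(5) = 4
σ(5) = 4 → σ⁻¹(4) = 5

σ⁻¹ = [2 1 3 5 4]


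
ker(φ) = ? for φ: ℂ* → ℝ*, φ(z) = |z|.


Kernel = preimage of identity
ker(φ) = {z ∈ ℂ* | |z| = 1} = unit circle S¹

ker(φ) = S¹ (unit circle)


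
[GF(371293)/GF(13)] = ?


GF(371293) = GF(13^5), so the extension degree is 5

[GF(371293)/GF(13)] = 5


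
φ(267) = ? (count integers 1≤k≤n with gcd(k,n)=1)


Factor n: 267 = 3 × 89
φ(n) = n · ∏(1 - 1/p) over distinct primes p | n
φ(267) = 267 · (1 - 1/3) · (1 - 1/89) = 176

φ(267) = 176


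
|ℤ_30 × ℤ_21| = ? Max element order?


|ℤ_30 × ℤ_21| = 30 × 21 = 630
Max element order = lcm(30,21) = 210
Cyclic? No (gcd=3)

|ℤ_30×ℤ_21| = 630, max element order = 210


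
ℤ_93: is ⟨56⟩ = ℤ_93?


g generates ℤ_n iff gcd(g, n) = 1
gcd(56, 93) = 1
Since gcd = 1, 56 is a generator.

Yes, 56 generates ℤ_93


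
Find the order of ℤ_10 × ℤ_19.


|A × B| = |A| · |B|
|ℤ_10 × ℤ_19| = 10 × 19 = 190

|ℤ_10 × ℤ_19| = 190


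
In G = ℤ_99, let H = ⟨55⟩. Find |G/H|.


|⟨55⟩| = n / gcd(55, 99) = 99 / 11 = 9
H is normal (ℤ_99 is abelian).
|G/H| = |G| / |H| = 99 / 9 = 11

|G/H| = 11


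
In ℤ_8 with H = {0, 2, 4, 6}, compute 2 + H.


2 + H = {2 + h (mod 8) : h ∈ H}
2+0=2, 2+2=4, 2+4=6, 2+6=0
2 + H = {0, 2, 4, 6} = 0 + H

2 + H = {0, 2, 4, 6}


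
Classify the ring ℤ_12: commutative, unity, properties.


ℤ_12 is a commutative ring with unity 1; 12 = 2×6 is composite, so 2·6 ≡ 0 gives zero divisors (not an integral domain)
Commutative: Yes
Integral domain: No
Has unity: Yes

ℤ_12: Commutative=Yes, Unity=Yes


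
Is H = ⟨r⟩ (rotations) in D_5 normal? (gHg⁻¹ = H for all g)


H = ⟨r⟩ (rotations) in D_5
The rotation subgroup ⟨r⟩ has index 2 in D_5, so it is normal

Yes, normal subgroup


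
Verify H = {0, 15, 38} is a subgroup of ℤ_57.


Subgroup test for H = {0, 15, 38} in (ℤ_57, +):
(1) 0 ∈ H? Yes
(2) Closure: for all a,b ∈ H, (a+b) mod 57 ∈ H? No  [counterexample: 15 + 15 = 30 ∉ H]
(3) Inverses: for all a ∈ H, -a mod 57 ∈ H? No

No, H is not a subgroup of ℤ_57


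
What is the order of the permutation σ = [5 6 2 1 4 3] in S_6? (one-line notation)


Cycle decomposition: (1 5 4) (2 6 3)
Cycle lengths: 3, 3
Order = lcm(3, 3) = 3

ord(σ) = 3


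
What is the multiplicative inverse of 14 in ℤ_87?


Use the extended Euclidean algorithm to write 1 = 14·s + 87·t; then s mod 87 is the inverse.
Euclidean algorithm:
  14 = 0·87 + 14
  87 = 6·14 + 3
  14 = 4·3 + 2
  3 = 1·2 + 1
  2 = 2·1 + 0
gcd(14,87) = 1
Back-substitution gives: 14·(-31) + 87·(5) = 1
So 14⁻¹ ≡ -31 ≡ 56 (mod 87)
Check: 14 × 56 = 784 ≡ 1 (mod 87) ✓

14⁻¹ ≡ 56 (mod 87)


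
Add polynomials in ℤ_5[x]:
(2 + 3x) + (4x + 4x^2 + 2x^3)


Add coefficients mod 5:
x^0: 2 + 0 = 2 (mod 5)
x^1: 3 + 4 = 2 (mod 5)
x^2: 0 + 4 = 4 (mod 5)
x^3: 0 + 2 = 2 (mod 5)
Result: 2 + 2x + 4x^2 + 2x^3

f + g = 2 + 2x + 4x^2 + 2x^3


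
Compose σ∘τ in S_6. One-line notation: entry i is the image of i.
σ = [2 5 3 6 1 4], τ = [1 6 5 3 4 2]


σ∘τ: apply τ first, then σ
1 →τ 1 →σ 2
2 →τ 6 →σ 4
3 →τ 5 →σ 1
4 →τ 3 →σ 3
5 →τ 4 →σ 6
6 →τ 2 →σ 5

σ∘τ = [2 4 1 3 6 5]


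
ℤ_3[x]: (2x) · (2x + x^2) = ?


Expand and collect like terms; reduce coefficients mod 3:
x^0: 0·0 = 0 ≡ 0 (mod 3)
x^1: 0·2 + 2·0 = 0 ≡ 0 (mod 3)
x^2: 0·1 + 2·2 = 4 ≡ 1 (mod 3)
x^3: 2·1 = 2 ≡ 2 (mod 3)
Result: x^2 + 2x^3

f · g = x^2 + 2x^3


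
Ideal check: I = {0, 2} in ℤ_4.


Check ideal conditions for I = {0, 2} in ℤ_4:
(1) I is an additive subgroup? Yes
(2) For r ∈ ℤ_4 and a ∈ I: r·a ∈ I? Yes

Yes, I is an ideal of ℤ_4


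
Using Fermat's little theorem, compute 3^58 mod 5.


Fermat's little theorem: if p is prime and gcd(a,p)=1, then a^(p-1) ≡ 1 (mod p)
p = 5 is prime, gcd(3,5) = 1
Reduce exponent: 58 mod 4 = 2
So 3^58 ≡ 3^2 (mod 5)
3^2 mod 5 = 4

3^58 ≡ 4 (mod 5)


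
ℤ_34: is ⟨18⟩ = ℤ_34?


g generates ℤ_n iff gcd(g, n) = 1
gcd(18, 34) = 2
Since gcd = 2 ≠ 1, ⟨18⟩ has order 17 < 34, so 18 is not a generator.

No, 18 does not generate ℤ_34


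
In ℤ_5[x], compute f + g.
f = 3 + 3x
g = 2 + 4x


Add coefficients mod 5:
x^0: 3 + 2 = 0 (mod 5)
x^1: 3 + 4 = 2 (mod 5)
Result: 2x

f + g = 2x


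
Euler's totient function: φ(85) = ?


Factor n: 85 = 5 × 17
φ(n) = n · ∏(1 - 1/p) over distinct primes p | n
φ(85) = 85 · (1 - 1/5) · (1 - 1/17) = 64

φ(85) = 64


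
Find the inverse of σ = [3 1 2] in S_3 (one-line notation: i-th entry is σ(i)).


To find σ⁻¹, swap domain and range:
σ(1) = 3 → σ⁻¹(3) = 1
σ(2) = 1 → σ⁻¹(1) = 2
σ(3) = 2 → σ⁻¹(2) = 3

σ⁻¹ = [2 3 1]


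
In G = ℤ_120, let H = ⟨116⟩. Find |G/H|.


|⟨116⟩| = n / gcd(116, 120) = 120 / 4 = 30
H is normal (ℤ_120 is abelian).
|G/H| = |G| / |H| = 120 / 30 = 4

|G/H| = 4


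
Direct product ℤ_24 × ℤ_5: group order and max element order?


|ℤ_24 × ℤ_5| = 24 × 5 = 120
Max element order = lcm(24,5) = 120
Cyclic? Yes (gcd=1)

|ℤ_24×ℤ_5| = 120, max element order = 120


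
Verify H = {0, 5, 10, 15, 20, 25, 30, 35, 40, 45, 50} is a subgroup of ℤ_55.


Subgroup test for H = {0, 5, 10, 15, 20, 25, 30, 35, 40, 45, 50} in (ℤ_55, +):
(1) 0 ∈ H? Yes
(2) Closure: for all a,b ∈ H, (a+b) mod 55 ∈ H? Yes
(3) Inverses: for all a ∈ H, -a mod 55 ∈ H? Yes

Yes, H is a subgroup of ℤ_55


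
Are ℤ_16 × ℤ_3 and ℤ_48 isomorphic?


Comparing ℤ_16 × ℤ_3 and ℤ_48:
gcd(16,3) = 1, so ℤ_16 × ℤ_3 ≅ ℤ_48 (CRT)

Yes, ℤ_16 × ℤ_3 ≅ ℤ_48


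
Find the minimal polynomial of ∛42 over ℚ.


∛42 satisfies x³ - 42 = 0, irreducible over ℚ (no rational root; 42 is not a perfect cube)

Minimal polynomial: x³ - 42


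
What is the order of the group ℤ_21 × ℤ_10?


|A × B| = |A| · |B|
|ℤ_21 × ℤ_10| = 21 × 10 = 210

|ℤ_21 × ℤ_10| = 210


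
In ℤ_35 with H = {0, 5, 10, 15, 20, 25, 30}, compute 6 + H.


6 + H = {6 + h (mod 35) : h ∈ H}
6+0=6, 6+5=11, 6+10=16, 6+15=21, 6+20=26, 6+25=31, 6+30=1
6 + H = {1, 6, 11, 16, 21, 26, 31} = 1 + H

6 + H = {1, 6, 11, 16, 21, 26, 31}


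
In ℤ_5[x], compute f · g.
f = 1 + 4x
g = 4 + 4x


Expand and collect like terms; reduce coefficients mod 5:
x^0: 1·4 = 4 ≡ 4 (mod 5)
x^1: 1·4 + 4·4 = 20 ≡ 0 (mod 5)
x^2: 4·4 = 16 ≡ 1 (mod 5)
Result: 4 + x^2

f · g = 4 + x^2


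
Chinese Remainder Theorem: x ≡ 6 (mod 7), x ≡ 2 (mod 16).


m₁ = 7, m₂ = 16, gcd = 1, so CRT applies. M = m₁·m₂ = 112
Let M₁ = M/m₁ = 16, M₂ = M/m₂ = 7
Find y₁ ≡ M₁⁻¹ (mod m₁): 16⁻¹ ≡ 4 (mod 7)
Find y₂ ≡ M₂⁻¹ (mod m₂): 7⁻¹ ≡ 7 (mod 16)
x = a₁·M₁·y₁ + a₂·M₂·y₂ = 6·16·4 + 2·7·7 = 482
Reduce mod 112: x ≡ 34
Check: 34 mod 7 = 6 ✓, 34 mod 16 = 2 ✓

x ≡ 34 (mod 112)


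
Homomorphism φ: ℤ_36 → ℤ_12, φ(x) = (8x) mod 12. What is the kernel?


Kernel = preimage of identity
ker(φ) = {x ∈ ℤ_36 : 8x ≡ 0 (mod 12)}. Since 12 | 36, φ is well-defined. The kernel is the cyclic subgroup ⟨3⟩ of ℤ_36 (order 12), i.e. {0, 3, 6, 9, 12, 15, 18, 21, 24, 27, 30, 33}

ker(φ) = {0, 3, 6, 9, 12, 15, 18, 21, 24, 27, 30, 33}


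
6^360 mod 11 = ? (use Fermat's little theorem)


Fermat's little theorem: if p is prime and gcd(a,p)=1, then a^(p-1) ≡ 1 (mod p)
p = 11 is prime, gcd(6,11) = 1
Reduce exponent: 360 mod 10 = 0
So 6^360 ≡ 6^0 (mod 11)
6^0 = 1

6^360 ≡ 1 (mod 11)


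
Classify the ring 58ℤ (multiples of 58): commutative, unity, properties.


58ℤ is a commutative ring under +,× but has no multiplicative identity (1 ∉ 58ℤ); it has no zero divisors, but without unity it is not an integral domain
Commutative: Yes
Integral domain: No
Has unity: No

58ℤ (multiples of 58): Commutative=Yes, Unity=No


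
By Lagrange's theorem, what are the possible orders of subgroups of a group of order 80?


Lagrange's theorem: |H| divides |G|
|G| = 80
Divisors of 80: 1, 2, 4, 5, 8, 10, 16, 20, 40, 80

Possible subgroup orders: {1, 2, 4, 5, 8, 10, 16, 20, 40, 80}


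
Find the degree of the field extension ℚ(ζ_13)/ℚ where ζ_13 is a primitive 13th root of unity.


[ℚ(ζ_n):ℚ] = deg Φ_n(x) = φ(n). Here φ(13) = 12

[ℚ(ζ_13)/ℚ where ζ_13 is a primitive 13th root of unity] = 12


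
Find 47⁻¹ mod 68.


Use the extended Euclidean algorithm to write 1 = 47·s + 68·t; then s mod 68 is the inverse.
Euclidean algorithm:
  47 = 0·68 + 47
  68 = 1·47 + 21
  47 = 2·21 + 5
  21 = 4·5 + 1
  5 = 5·1 + 0
gcd(47,68) = 1
Back-substitution gives: 47·(-13) + 68·(9) = 1
So 47⁻¹ ≡ -13 ≡ 55 (mod 68)
Check: 47 × 55 = 2585 ≡ 1 (mod 68) ✓

47⁻¹ ≡ 55 (mod 68)


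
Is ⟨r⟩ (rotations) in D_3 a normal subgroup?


H = ⟨r⟩ (rotations) in D_3
The rotation subgroup ⟨r⟩ has index 2 in D_3, so it is normal

Yes, normal subgroup


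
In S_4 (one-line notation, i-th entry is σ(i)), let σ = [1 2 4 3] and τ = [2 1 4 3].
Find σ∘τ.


σ∘τ: apply τ first, then σ
1 →τ 2 →σ 2
2 →τ 1 →σ 1
3 →τ 4 →σ 3
4 →τ 3 →σ 4

σ∘τ = [2 1 3 4]


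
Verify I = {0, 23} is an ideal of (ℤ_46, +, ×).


Check ideal conditions for I = {0, 23} in ℤ_46:
(1) I is an additive subgroup? Yes
(2) For r ∈ ℤ_46 and a ∈ I: r·a ∈ I? Yes

Yes, I is an ideal of ℤ_46


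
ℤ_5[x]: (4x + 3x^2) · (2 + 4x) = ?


Expand and collect like terms; reduce coefficients mod 5:
x^0: 0·2 = 0 ≡ 0 (mod 5)
x^1: 0·4 + 4·2 = 8 ≡ 3 (mod 5)
x^2: 4·4 + 3·2 = 22 ≡ 2 (mod 5)
x^3: 3·4 = 12 ≡ 2 (mod 5)
Result: 3x + 2x^2 + 2x^3

f · g = 3x + 2x^2 + 2x^3


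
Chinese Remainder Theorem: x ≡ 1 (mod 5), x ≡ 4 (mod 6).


m₁ = 5, m₂ = 6, gcd = 1, so CRT applies. M = m₁·m₂ = 30
Let M₁ = M/m₁ = 6, M₂ = M/m₂ = 5
Find y₁ ≡ M₁⁻¹ (mod m₁): 6⁻¹ ≡ 1 (mod 5)
Find y₂ ≡ M₂⁻¹ (mod m₂): 5⁻¹ ≡ 5 (mod 6)
x = a₁·M₁·y₁ + a₂·M₂·y₂ = 1·6·1 + 4·5·5 = 106
Reduce mod 30: x ≡ 16
Check: 16 mod 5 = 1 ✓, 16 mod 6 = 4 ✓

x ≡ 16 (mod 30)


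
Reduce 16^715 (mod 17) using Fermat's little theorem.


Fermat's little theorem: if p is prime and gcd(a,p)=1, then a^(p-1) ≡ 1 (mod p)
p = 17 is prime, gcd(16,17) = 1
Reduce exponent: 715 mod 16 = 11
So 16^715 ≡ 16^11 (mod 17)
16^11 mod 17 = 16

16^715 ≡ 16 (mod 17)


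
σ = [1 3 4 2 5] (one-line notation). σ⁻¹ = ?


To find σ⁻¹, swap domain and range:
σ(1) = 1 → σ⁻¹(1) = 1
σ(2) = 3 → σ⁻¹(3) = 2
σ(3) = 4 → σ⁻¹(4) = 3
σ(4) = 2 → σ⁻¹(2) = 4
σ(5) = 5 → σ⁻¹(5) = 5

σ⁻¹ = [1 4 2 3 5]


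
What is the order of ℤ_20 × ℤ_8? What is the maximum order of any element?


|ℤ_20 × ℤ_8| = 20 × 8 = 160
Max element order = lcm(20,8) = 40
Cyclic? No (gcd=4)

|ℤ_20×ℤ_8| = 160, max element order = 40


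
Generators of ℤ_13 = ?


g generates ℤ_n iff gcd(g,n) = 1
Checking each g ∈ {1,...,12}:
gcd(1,13) = 1
gcd(2,13) = 1
gcd(3,13) = 1
gcd(4,13) = 1
gcd(5,13) = 1
gcd(6,13) = 1
gcd(7,13) = 1
gcd(8,13) = 1
gcd(9,13) = 1
gcd(10,13) = 1
gcd(11,13) = 1
gcd(12,13) = 1
Generators: {1, 2, 3, 4, 5, 6, 7, 8, 9, 10, 11, 12}
Number of generators = φ(13) = 12

Generators of ℤ_13 = {1, 2, 3, 4, 5, 6, 7, 8, 9, 10, 11, 12}


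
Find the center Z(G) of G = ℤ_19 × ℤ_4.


Z(G) = {g ∈ G | gx = xg for all x ∈ G}
Direct product of abelian groups is abelian, so Z(G) = G

Z(ℤ_19 × ℤ_4) = ℤ_19 × ℤ_4


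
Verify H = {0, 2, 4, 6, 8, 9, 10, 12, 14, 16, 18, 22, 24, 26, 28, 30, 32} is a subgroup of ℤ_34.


Subgroup test for H = {0, 2, 4, 6, 8, 9, 10, 12, 14, 16, 18, 22, 24, 26, 28, 30, 32} in (ℤ_34, +):
(1) 0 ∈ H? Yes
(2) Closure: for all a,b ∈ H, (a+b) mod 34 ∈ H? No  [counterexample: 2 + 9 = 11 ∉ H]
(3) Inverses: for all a ∈ H, -a mod 34 ∈ H? No

No, H is not a subgroup of ℤ_34


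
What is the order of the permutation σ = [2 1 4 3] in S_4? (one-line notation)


Cycle decomposition: (1 2) (3 4)
Cycle lengths: 2, 2
Order = lcm(2, 2) = 2

ord(σ) = 2


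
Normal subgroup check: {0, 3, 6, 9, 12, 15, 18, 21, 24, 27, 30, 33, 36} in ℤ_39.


H = {0, 3, 6, 9, 12, 15, 18, 21, 24, 27, 30, 33, 36} in ℤ_39
ℤ_39 is abelian; every subgroup of an abelian group is normal

Yes, normal subgroup


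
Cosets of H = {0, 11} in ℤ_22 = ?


H = {0, 11}, |H| = 2
Number of cosets = |G|/|H| = 22/2 = 11
0 + H = {0, 11}
1 + H = {1, 12}
2 + H = {2, 13}
3 + H = {3, 14}
4 + H = {4, 15}
5 + H = {5, 16}
6 + H = {6, 17}
7 + H = {7, 18}
8 + H = {8, 19}
9 + H = {9, 20}
10 + H = {10, 21}

Cosets: 0+H={0,11}; 1+H={1,12}; 2+H={2,13}; 3+H={3,14}; 4+H={4,15}; 5+H={5,16}; 6+H={6,17}; 7+H={7,18}; 8+H={8,19}; 9+H={9,20}; 10+H={10,21}


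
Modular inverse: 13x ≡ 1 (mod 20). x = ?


Use the extended Euclidean algorithm to write 1 = 13·s + 20·t; then s mod 20 is the inverse.
Euclidean algorithm:
  13 = 0·20 + 13
  20 = 1·13 + 7
  13 = 1·7 + 6
  7 = 1·6 + 1
  6 = 6·1 + 0
gcd(13,20) = 1
Back-substitution gives: 13·(-3) + 20·(2) = 1
So 13⁻¹ ≡ -3 ≡ 17 (mod 20)
Check: 13 × 17 = 221 ≡ 1 (mod 20) ✓

13⁻¹ ≡ 17 (mod 20)


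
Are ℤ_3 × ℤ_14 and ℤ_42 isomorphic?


Comparing ℤ_3 × ℤ_14 and ℤ_42:
gcd(3,14) = 1, so ℤ_3 × ℤ_14 ≅ ℤ_42 (CRT)

Yes, ℤ_3 × ℤ_14 ≅ ℤ_42


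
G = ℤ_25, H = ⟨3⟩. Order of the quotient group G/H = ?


|⟨3⟩| = n / gcd(3, 25) = 25 / 1 = 25
H is normal (ℤ_25 is abelian).
|G/H| = |G| / |H| = 25 / 25 = 1

|G/H| = 1


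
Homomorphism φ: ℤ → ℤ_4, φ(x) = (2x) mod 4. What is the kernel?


Kernel = preimage of identity
ker(φ) = {x ∈ ℤ : 2x ≡ 0 (mod 4)}. gcd(2,4) = 2, so 2x ≡ 0 (mod 4) ⟺ x ≡ 0 (mod 4/2 = 2). Hence ker(φ) = 2ℤ

ker(φ) = 2ℤ


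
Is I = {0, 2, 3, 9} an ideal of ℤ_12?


Check ideal conditions for I = {0, 2, 3, 9} in ℤ_12:
(1) I is an additive subgroup? No
(2) For r ∈ ℤ_12 and a ∈ I: r·a ∈ I? No  [counterexample: r=2, a=2, r·a mod 12 = 4 ∉ I]

No, I is not an ideal of ℤ_12


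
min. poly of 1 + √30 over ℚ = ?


Let α = 1 + √30. Then α - 1 = √30, so (α - 1)² = 30, giving α² - 2α - 29 = 0. Degree 2 and α ∉ ℚ, so this is the minimal polynomial.

Minimal polynomial: x² - 2x - 29


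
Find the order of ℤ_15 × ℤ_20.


|A × B| = |A| · |B|
|ℤ_15 × ℤ_20| = 15 × 20 = 300

|ℤ_15 × ℤ_20| = 300


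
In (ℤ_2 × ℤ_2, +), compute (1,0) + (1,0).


Operation: componentwise addition mod (2, 2)
(1,0) + (1,0) = ((a₁+b₁) mod 2, (a₂+b₂) mod 2) with a = (1,0), b = (1,0)

(1,0) + (1,0) = (0,0)


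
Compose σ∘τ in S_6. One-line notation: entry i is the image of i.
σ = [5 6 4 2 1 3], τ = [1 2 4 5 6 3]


σ∘τ: apply τ first, then σ
1 →τ 1 →σ 5
2 →τ 2 →σ 6
3 →τ 4 →σ 2
4 →τ 5 →σ 1
5 →τ 6 →σ 3
6 →τ 3 →σ 4

σ∘τ = [5 6 2 1 3 4]


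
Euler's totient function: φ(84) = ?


Factor n: 84 = 2^2 × 3 × 7
φ(n) = n · ∏(1 - 1/p) over distinct primes p | n
φ(84) = 84 · (1 - 1/2) · (1 - 1/3) · (1 - 1/7) = 24

φ(84) = 24


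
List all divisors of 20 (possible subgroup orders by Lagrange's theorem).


Lagrange's theorem: |H| divides |G|
|G| = 20
Divisors of 20: 1, 2, 4, 5, 10, 20

Possible subgroup orders: {1, 2, 4, 5, 10, 20}


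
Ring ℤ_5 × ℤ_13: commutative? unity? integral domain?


Direct product ring; commutative with unity (1,1); but (1,0)·(0,1) = (0,0) gives zero divisors, so not an integral domain
Commutative: Yes
Integral domain: No
Has unity: Yes

ℤ_5 × ℤ_13: Commutative=Yes, Unity=Yes


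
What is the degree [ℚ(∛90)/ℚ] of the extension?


∛90 has minimal polynomial x³ - 90 (irreducible over ℚ since 90 is not a perfect cube)

[ℚ(∛90)/ℚ] = 3


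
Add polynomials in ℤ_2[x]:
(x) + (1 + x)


Add coefficients mod 2:
x^0: 0 + 1 = 1 (mod 2)
x^1: 1 + 1 = 0 (mod 2)
Result: 1

f + g = 1


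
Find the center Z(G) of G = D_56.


Z(G) = {g ∈ G | gx = xg for all x ∈ G}
For even n, Z(D_n) = {e, r^(n/2)}: the 180° rotation r^28 commutes with every reflection and rotation

Z(D_56) = {e, r^28}


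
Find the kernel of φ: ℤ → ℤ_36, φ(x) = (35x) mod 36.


Kernel = preimage of identity
ker(φ) = {x ∈ ℤ : 35x ≡ 0 (mod 36)}. gcd(35,36) = 1, so 35x ≡ 0 (mod 36) ⟺ x ≡ 0 (mod 36/1 = 36). Hence ker(φ) = 36ℤ

ker(φ) = 36ℤ


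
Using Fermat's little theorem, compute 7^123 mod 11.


Fermat's little theorem: if p is prime and gcd(a,p)=1, then a^(p-1) ≡ 1 (mod p)
p = 11 is prime, gcd(7,11) = 1
Reduce exponent: 123 mod 10 = 3
So 7^123 ≡ 7^3 (mod 11)
7^3 mod 11 = 2

7^123 ≡ 2 (mod 11)


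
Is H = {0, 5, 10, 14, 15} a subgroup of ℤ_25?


Subgroup test for H = {0, 5, 10, 14, 15} in (ℤ_25, +):
(1) 0 ∈ H? Yes
(2) Closure: for all a,b ∈ H, (a+b) mod 25 ∈ H? No  [counterexample: 5 + 14 = 19 ∉ H]
(3) Inverses: for all a ∈ H, -a mod 25 ∈ H? No

No, H is not a subgroup of ℤ_25


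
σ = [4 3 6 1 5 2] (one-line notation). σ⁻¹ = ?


To find σ⁻¹, swap domain and range:
σ(1) = 4 → σ⁻¹(4) = 1
σ(2) = 3 → σ⁻¹(3) = 2
σ(3) = 6 → σ⁻¹(6) = 3
σ(4) = 1 → σ⁻¹(1) = 4
σ(5) = 5 → σ⁻¹(5) = 5
σ(6) = 2 → σ⁻¹(2) = 6

σ⁻¹ = [4 6 2 1 5 3]


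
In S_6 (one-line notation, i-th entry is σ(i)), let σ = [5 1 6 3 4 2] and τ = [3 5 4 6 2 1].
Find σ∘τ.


σ∘τ: apply τ first, then σ
1 →τ 3 →σ 6
2 →τ 5 →σ 4
3 →τ 4 →σ 3
4 →τ 6 →σ 2
5 →τ 2 →σ 1
6 →τ 1 →σ 5

σ∘τ = [6 4 3 2 1 5]


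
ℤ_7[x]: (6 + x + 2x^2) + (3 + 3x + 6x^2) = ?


Add coefficients mod 7:
x^0: 6 + 3 = 2 (mod 7)
x^1: 1 + 3 = 4 (mod 7)
x^2: 2 + 6 = 1 (mod 7)
Result: 2 + 4x + x^2

f + g = 2 + 4x + x^2


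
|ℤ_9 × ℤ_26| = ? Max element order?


|ℤ_9 × ℤ_26| = 9 × 26 = 234
Max element order = lcm(9,26) = 234
Cyclic? Yes (gcd=1)

|ℤ_9×ℤ_26| = 234, max element order = 234


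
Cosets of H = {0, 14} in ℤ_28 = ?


H = {0, 14}, |H| = 2
Number of cosets = |G|/|H| = 28/2 = 14
0 + H = {0, 14}
1 + H = {1, 15}
2 + H = {2, 16}
3 + H = {3, 17}
4 + H = {4, 18}
5 + H = {5, 19}
6 + H = {6, 20}
7 + H = {7, 21}
8 + H = {8, 22}
9 + H = {9, 23}
10 + H = {10, 24}
11 + H = {11, 25}
12 + H = {12, 26}
13 + H = {13, 27}

Cosets: 0+H={0,14}; 1+H={1,15}; 2+H={2,16}; 3+H={3,17}; 4+H={4,18}; 5+H={5,19}; 6+H={6,20}; 7+H={7,21}; 8+H={8,22}; 9+H={9,23}; 10+H={10,24}; 11+H={11,25}; 12+H={12,26}; 13+H={13,27}


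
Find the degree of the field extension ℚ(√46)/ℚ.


√46 has minimal polynomial x² - 46 (irreducible over ℚ since 46 is squarefree)

[ℚ(√46)/ℚ] = 2


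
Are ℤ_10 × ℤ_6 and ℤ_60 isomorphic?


Comparing ℤ_10 × ℤ_6 and ℤ_60:
gcd(10,6) = 2 ≠ 1. Max element order in ℤ_10×ℤ_6 is lcm(10,6) = 30 < 60, so it has no element of order 60

No, ℤ_10 × ℤ_6 ≇ ℤ_60


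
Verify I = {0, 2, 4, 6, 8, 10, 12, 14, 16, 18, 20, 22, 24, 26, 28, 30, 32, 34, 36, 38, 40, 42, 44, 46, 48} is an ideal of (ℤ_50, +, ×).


Check ideal conditions for I = {0, 2, 4, 6, 8, 10, 12, 14, 16, 18, 20, 22, 24, 26, 28, 30, 32, 34, 36, 38, 40, 42, 44, 46, 48} in ℤ_50:
(1) I is an additive subgroup? Yes
(2) For r ∈ ℤ_50 and a ∈ I: r·a ∈ I? Yes

Yes, I is an ideal of ℤ_50


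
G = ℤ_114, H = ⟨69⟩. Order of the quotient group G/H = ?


|⟨69⟩| = n / gcd(69, 114) = 114 / 3 = 38
H is normal (ℤ_114 is abelian).
|G/H| = |G| / |H| = 114 / 38 = 3

|G/H| = 3


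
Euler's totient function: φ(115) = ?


Factor n: 115 = 5 × 23
φ(n) = n · ∏(1 - 1/p) over distinct primes p | n
φ(115) = 115 · (1 - 1/5) · (1 - 1/23) = 88

φ(115) = 88


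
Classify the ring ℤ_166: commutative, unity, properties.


ℤ_166 is a commutative ring with unity 1; 166 = 2×83 is composite, so 2·83 ≡ 0 gives zero divisors (not an integral domain)
Commutative: Yes
Integral domain: No
Has unity: Yes

ℤ_166: Commutative=Yes, Unity=Yes


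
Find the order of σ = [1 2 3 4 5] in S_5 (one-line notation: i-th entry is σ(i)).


Cycle decomposition: identity (all elements fixed)
Order = 1 (identity has order 1)

ord(σ) = 1


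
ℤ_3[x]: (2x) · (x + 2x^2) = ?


Expand and collect like terms; reduce coefficients mod 3:
x^0: 0·0 = 0 ≡ 0 (mod 3)
x^1: 0·1 + 2·0 = 0 ≡ 0 (mod 3)
x^2: 0·2 + 2·1 = 2 ≡ 2 (mod 3)
x^3: 2·2 = 4 ≡ 1 (mod 3)
Result: 2x^2 + x^3

f · g = 2x^2 + x^3


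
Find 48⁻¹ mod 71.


Use the extended Euclidean algorithm to write 1 = 48·s + 71·t; then s mod 71 is the inverse.
Euclidean algorithm:
  48 = 0·71 + 48
  71 = 1·48 + 23
  48 = 2·23 + 2
  23 = 11·2 + 1
  2 = 2·1 + 0
gcd(48,71) = 1
Back-substitution gives: 48·(-34) + 71·(23) = 1
So 48⁻¹ ≡ -34 ≡ 37 (mod 71)
Check: 48 × 37 = 1776 ≡ 1 (mod 71) ✓

48⁻¹ ≡ 37 (mod 71)


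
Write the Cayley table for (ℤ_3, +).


Elements: {0, 1, 2}
Operation: addition mod 3
Entry (a, b) = (a + b) mod 3

Cayley table:
  | 0 | 1 | 2
0 | 0 | 1 | 2
1 | 1 | 2 | 0
2 | 2 | 0 | 1


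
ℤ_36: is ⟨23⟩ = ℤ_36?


g generates ℤ_n iff gcd(g, n) = 1
gcd(23, 36) = 1
Since gcd = 1, 23 is a generator.

Yes, 23 generates ℤ_36


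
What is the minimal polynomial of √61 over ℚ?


√61 satisfies x² - 61 = 0, irreducible over ℚ since 61 is squarefree

Minimal polynomial: x² - 61


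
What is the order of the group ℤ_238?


ℤ_n has n elements.

|ℤ_238| = 238


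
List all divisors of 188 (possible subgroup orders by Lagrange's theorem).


Lagrange's theorem: |H| divides |G|
|G| = 188
Divisors of 188: 1, 2, 4, 47, 94, 188

Possible subgroup orders: {1, 2, 4, 47, 94, 188}


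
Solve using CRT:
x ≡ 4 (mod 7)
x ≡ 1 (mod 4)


m₁ = 7, m₂ = 4, gcd = 1, so CRT applies. M = m₁·m₂ = 28
Let M₁ = M/m₁ = 4, M₂ = M/m₂ = 7
Find y₁ ≡ M₁⁻¹ (mod m₁): 4⁻¹ ≡ 2 (mod 7)
Find y₂ ≡ M₂⁻¹ (mod m₂): 7⁻¹ ≡ 3 (mod 4)
x = a₁·M₁·y₁ + a₂·M₂·y₂ = 4·4·2 + 1·7·3 = 53
Reduce mod 28: x ≡ 25
Check: 25 mod 7 = 4 ✓, 25 mod 4 = 1 ✓

x ≡ 25 (mod 28)


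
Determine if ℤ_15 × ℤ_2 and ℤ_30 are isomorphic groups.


Comparing ℤ_15 × ℤ_2 and ℤ_30:
gcd(15,2) = 1, so ℤ_15 × ℤ_2 ≅ ℤ_30 (CRT)

Yes, ℤ_15 × ℤ_2 ≅ ℤ_30


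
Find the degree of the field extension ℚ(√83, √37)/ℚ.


[ℚ(√83,√37):ℚ] = [ℚ(√83,√37):ℚ(√83)]·[ℚ(√83):ℚ] = 2·2 = 4

[ℚ(√83, √37)/ℚ] = 4


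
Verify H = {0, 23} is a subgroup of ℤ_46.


Subgroup test for H = {0, 23} in (ℤ_46, +):
(1) 0 ∈ H? Yes
(2) Closure: for all a,b ∈ H, (a+b) mod 46 ∈ H? Yes
(3) Inverses: for all a ∈ H, -a mod 46 ∈ H? Yes

Yes, H is a subgroup of ℤ_46


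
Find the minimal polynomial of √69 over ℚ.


√69 satisfies x² - 69 = 0, irreducible over ℚ since 69 is squarefree

Minimal polynomial: x² - 69


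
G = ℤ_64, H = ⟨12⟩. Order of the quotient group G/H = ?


|⟨12⟩| = n / gcd(12, 64) = 64 / 4 = 16
H is normal (ℤ_64 is abelian).
|G/H| = |G| / |H| = 64 / 16 = 4

|G/H| = 4


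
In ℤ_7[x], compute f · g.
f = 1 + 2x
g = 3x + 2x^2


Expand and collect like terms; reduce coefficients mod 7:
x^0: 1·0 = 0 ≡ 0 (mod 7)
x^1: 1·3 + 2·0 = 3 ≡ 3 (mod 7)
x^2: 1·2 + 2·3 = 8 ≡ 1 (mod 7)
x^3: 2·2 = 4 ≡ 4 (mod 7)
Result: 3x + x^2 + 4x^3

f · g = 3x + x^2 + 4x^3


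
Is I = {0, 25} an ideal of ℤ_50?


Check ideal conditions for I = {0, 25} in ℤ_50:
(1) I is an additive subgroup? Yes
(2) For r ∈ ℤ_50 and a ∈ I: r·a ∈ I? Yes

Yes, I is an ideal of ℤ_50


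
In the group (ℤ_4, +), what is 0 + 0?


Operation: addition mod 4
0 + 0 = (a + b) mod 4 with a = 0, b = 0

0 + 0 = 0


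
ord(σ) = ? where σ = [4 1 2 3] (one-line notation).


Cycle decomposition: (1 4 3 2)
Cycle lengths: 4
Order = lcm(4) = 4

ord(σ) = 4


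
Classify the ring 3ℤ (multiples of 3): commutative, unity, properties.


3ℤ is a commutative ring under +,× but has no multiplicative identity (1 ∉ 3ℤ); it has no zero divisors, but without unity it is not an integral domain
Commutative: Yes
Integral domain: No
Has unity: No

3ℤ (multiples of 3): Commutative=Yes, Unity=No


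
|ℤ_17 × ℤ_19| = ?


|A × B| = |A| · |B|
|ℤ_17 × ℤ_19| = 17 × 19 = 323

|ℤ_17 × ℤ_19| = 323


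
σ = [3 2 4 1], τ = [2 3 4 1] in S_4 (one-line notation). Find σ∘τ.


σ∘τ: apply τ first, then σ
1 →τ 2 →σ 2
2 →τ 3 →σ 4
3 →τ 4 →σ 1
4 →τ 1 →σ 3

σ∘τ = [2 4 1 3]


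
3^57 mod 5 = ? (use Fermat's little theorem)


Fermat's little theorem: if p is prime and gcd(a,p)=1, then a^(p-1) ≡ 1 (mod p)
p = 5 is prime, gcd(3,5) = 1
Reduce exponent: 57 mod 4 = 1
So 3^57 ≡ 3^1 (mod 5)
3^1 mod 5 = 3

3^57 ≡ 3 (mod 5)


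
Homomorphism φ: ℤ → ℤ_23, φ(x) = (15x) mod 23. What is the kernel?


Kernel = preimage of identity
ker(φ) = {x ∈ ℤ : 15x ≡ 0 (mod 23)}. gcd(15,23) = 1, so 15x ≡ 0 (mod 23) ⟺ x ≡ 0 (mod 23/1 = 23). Hence ker(φ) = 23ℤ

ker(φ) = 23ℤ


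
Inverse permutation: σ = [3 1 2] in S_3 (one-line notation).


To find σ⁻¹, swap domain and range:
σ(1) = 3 → σ⁻¹(3) = 1
σ(2) = 1 → σ⁻¹(1) = 2
σ(3) = 2 → σ⁻¹(2) = 3

σ⁻¹ = [2 3 1]


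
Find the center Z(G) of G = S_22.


Z(G) = {g ∈ G | gx = xg for all x ∈ G}
S_n is non-abelian for n ≥ 3; Z(S_22) is trivial

Z(S_22) = {e}


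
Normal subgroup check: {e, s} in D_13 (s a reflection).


H = {e, s} in D_13 (s a reflection)
r·s·r⁻¹ = sr⁻² ≠ s for n ≥ 3, so {e, s} is not closed under conjugation

No, not a normal subgroup


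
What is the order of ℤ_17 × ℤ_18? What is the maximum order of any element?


|ℤ_17 × ℤ_18| = 17 × 18 = 306
Max element order = lcm(17,18) = 306
Cyclic? Yes (gcd=1)

|ℤ_17×ℤ_18| = 306, max element order = 306


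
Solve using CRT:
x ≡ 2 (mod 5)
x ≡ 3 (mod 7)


m₁ = 5, m₂ = 7, gcd = 1, so CRT applies. M = m₁·m₂ = 35
Let M₁ = M/m₁ = 7, M₂ = M/m₂ = 5
Find y₁ ≡ M₁⁻¹ (mod m₁): 7⁻¹ ≡ 3 (mod 5)
Find y₂ ≡ M₂⁻¹ (mod m₂): 5⁻¹ ≡ 3 (mod 7)
x = a₁·M₁·y₁ + a₂·M₂·y₂ = 2·7·3 + 3·5·3 = 87
Reduce mod 35: x ≡ 17
Check: 17 mod 5 = 2 ✓, 17 mod 7 = 3 ✓

x ≡ 17 (mod 35)


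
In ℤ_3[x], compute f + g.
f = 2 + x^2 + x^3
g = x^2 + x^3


Add coefficients mod 3:
x^0: 2 + 0 = 2 (mod 3)
x^1: 0 + 0 = 0 (mod 3)
x^2: 1 + 1 = 2 (mod 3)
x^3: 1 + 1 = 2 (mod 3)
Result: 2 + 2x^2 + 2x^3

f + g = 2 + 2x^2 + 2x^3


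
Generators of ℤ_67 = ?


g generates ℤ_n iff gcd(g,n) = 1
Prime factors of 67: 67
Generators are g ∈ {1,...,66} not divisible by any of these primes.
Generators: {1, 2, 3, 4, 5, 6, 7, 8, 9, 10, 11, 12, 13, 14, 15, 16, 17, 18, 19, 20, 21, 22, 23, 24, 25, 26, 27, 28, 29, 30, 31, 32, 33, 34, 35, 36, 37, 38, 39, 40, 41, 42, 43, 44, 45, 46, 47, 48, 49, 50, 51, 52, 53, 54, 55, 56, 57, 58, 59, 60, 61, 62, 63, 64, 65, 66}
Number of generators = φ(67) = 66

Generators of ℤ_67 = {1, 2, 3, 4, 5, 6, 7, 8, 9, 10, 11, 12, 13, 14, 15, 16, 17, 18, 19, 20, 21, 22, 23, 24, 25, 26, 27, 28, 29, 30, 31, 32, 33, 34, 35, 36, 37, 38, 39, 40, 41, 42, 43, 44, 45, 46, 47, 48, 49, 50, 51, 52, 53, 54, 55, 56, 57, 58, 59, 60, 61, 62, 63, 64, 65, 66}


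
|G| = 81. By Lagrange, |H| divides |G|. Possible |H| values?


Lagrange's theorem: |H| divides |G|
|G| = 81
Divisors of 81: 1, 3, 9, 27, 81

Possible subgroup orders: {1, 3, 9, 27, 81}


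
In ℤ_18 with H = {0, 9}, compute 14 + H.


14 + H = {14 + h (mod 18) : h ∈ H}
14+0=14, 14+9=5
14 + H = {5, 14} = 5 + H

14 + H = {5, 14}


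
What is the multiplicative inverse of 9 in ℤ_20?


Use the extended Euclidean algorithm to write 1 = 9·s + 20·t; then s mod 20 is the inverse.
Euclidean algorithm:
  9 = 0·20 + 9
  20 = 2·9 + 2
  9 = 4·2 + 1
  2 = 2·1 + 0
gcd(9,20) = 1
Back-substitution gives: 9·(9) + 20·(-4) = 1
So 9⁻¹ ≡ 9 ≡ 9 (mod 20)
Check: 9 × 9 = 81 ≡ 1 (mod 20) ✓

9⁻¹ ≡ 9 (mod 20)


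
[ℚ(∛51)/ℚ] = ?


∛51 has minimal polynomial x³ - 51 (irreducible over ℚ since 51 is not a perfect cube)

[ℚ(∛51)/ℚ] = 3


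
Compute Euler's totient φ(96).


Factor n: 96 = 2^5 × 3
φ(n) = n · ∏(1 - 1/p) over distinct primes p | n
φ(96) = 96 · (1 - 1/2) · (1 - 1/3) = 32

φ(96) = 32


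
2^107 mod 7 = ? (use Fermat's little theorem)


Fermat's little theorem: if p is prime and gcd(a,p)=1, then a^(p-1) ≡ 1 (mod p)
p = 7 is prime, gcd(2,7) = 1
Reduce exponent: 107 mod 6 = 5
So 2^107 ≡ 2^5 (mod 7)
2^5 mod 7 = 4

2^107 ≡ 4 (mod 7)


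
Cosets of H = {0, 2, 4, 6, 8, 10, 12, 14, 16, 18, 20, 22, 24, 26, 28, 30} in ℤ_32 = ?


H = {0, 2, 4, 6, 8, 10, 12, 14, 16, 18, 20, 22, 24, 26, 28, 30}, |H| = 16
Number of cosets = |G|/|H| = 32/16 = 2
0 + H = {0, 2, 4, 6, 8, 10, 12, 14, 16, 18, 20, 22, 24, 26, 28, 30}
1 + H = {1, 3, 5, 7, 9, 11, 13, 15, 17, 19, 21, 23, 25, 27, 29, 31}

Cosets: 0+H={0,2,4,6,8,10,12,14,16,18,20,22,24,26,28,30}; 1+H={1,3,5,7,9,11,13,15,17,19,21,23,25,27,29,31}


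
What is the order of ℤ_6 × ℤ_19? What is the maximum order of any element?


|ℤ_6 × ℤ_19| = 6 × 19 = 114
Max element order = lcm(6,19) = 114
Cyclic? Yes (gcd=1)

|ℤ_6×ℤ_19| = 114, max element order = 114


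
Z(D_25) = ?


Z(G) = {g ∈ G | gx = xg for all x ∈ G}
For odd n, Z(D_n) = {e}: no nontrivial rotation commutes with all reflections

Z(D_25) = {e}


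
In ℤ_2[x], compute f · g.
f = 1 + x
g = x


Expand and collect like terms; reduce coefficients mod 2:
x^0: 1·0 = 0 ≡ 0 (mod 2)
x^1: 1·1 + 1·0 = 1 ≡ 1 (mod 2)
x^2: 1·1 = 1 ≡ 1 (mod 2)
Result: x + x^2

f · g = x + x^2


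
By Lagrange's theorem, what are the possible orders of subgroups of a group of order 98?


Lagrange's theorem: |H| divides |G|
|G| = 98
Divisors of 98: 1, 2, 7, 14, 49, 98

Possible subgroup orders: {1, 2, 7, 14, 49, 98}


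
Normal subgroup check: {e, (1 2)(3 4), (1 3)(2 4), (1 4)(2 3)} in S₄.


H = {e, (1 2)(3 4), (1 3)(2 4), (1 4)(2 3)} in S₄
This is the Klein four-group V₄; it is normal in S₄ (it is a union of conjugacy classes)

Yes, normal subgroup


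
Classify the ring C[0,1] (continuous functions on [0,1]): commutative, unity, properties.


pointwise +,× is commutative with unity (constant 1); but bump functions with disjoint support multiply to 0 — zero divisors, so not an integral domain
Commutative: Yes
Integral domain: No
Has unity: Yes

C[0,1] (continuous functions on [0,1]): Commutative=Yes, Unity=Yes


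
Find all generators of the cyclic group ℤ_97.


g generates ℤ_n iff gcd(g,n) = 1
Prime factors of 97: 97
Generators are g ∈ {1,...,96} not divisible by any of these primes.
Generators: {1, 2, 3, 4, 5, 6, 7, 8, 9, 10, 11, 12, 13, 14, 15, 16, 17, 18, 19, 20, 21, 22, 23, 24, 25, 26, 27, 28, 29, 30, 31, 32, 33, 34, 35, 36, 37, 38, 39, 40, 41, 42, 43, 44, 45, 46, 47, 48, 49, 50, 51, 52, 53, 54, 55, 56, 57, 58, 59, 60, 61, 62, 63, 64, 65, 66, 67, 68, 69, 70, 71, 72, 73, 74, 75, 76, 77, 78, 79, 80, 81, 82, 83, 84, 85, 86, 87, 88, 89, 90, 91, 92, 93, 94, 95, 96}
Number of generators = φ(97) = 96

Generators of ℤ_97 = {1, 2, 3, 4, 5, 6, 7, 8, 9, 10, 11, 12, 13, 14, 15, 16, 17, 18, 19, 20, 21, 22, 23, 24, 25, 26, 27, 28, 29, 30, 31, 32, 33, 34, 35, 36, 37, 38, 39, 40, 41, 42, 43, 44, 45, 46, 47, 48, 49, 50, 51, 52, 53, 54, 55, 56, 57, 58, 59, 60, 61, 62, 63, 64, 65, 66, 67, 68, 69, 70, 71, 72, 73, 74, 75, 76, 77, 78, 79, 80, 81, 82, 83, 84, 85, 86, 87, 88, 89, 90, 91, 92, 93, 94, 95, 96}


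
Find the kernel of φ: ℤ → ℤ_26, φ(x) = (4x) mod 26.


Kernel = preimage of identity
ker(φ) = {x ∈ ℤ : 4x ≡ 0 (mod 26)}. gcd(4,26) = 2, so 4x ≡ 0 (mod 26) ⟺ x ≡ 0 (mod 26/2 = 13). Hence ker(φ) = 13ℤ

ker(φ) = 13ℤ


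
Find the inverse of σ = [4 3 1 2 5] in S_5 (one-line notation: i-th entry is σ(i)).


To find σ⁻¹, swap domain and range:
σ(1) = 4 → σ⁻¹(4) = 1
σ(2) = 3 → σ⁻¹(3) = 2
σ(3) = 1 → σ⁻¹(1) = 3
σ(4) = 2 → σ⁻¹(2) = 4
σ(5) = 5 → σ⁻¹(5) = 5

σ⁻¹ = [3 4 2 1 5]


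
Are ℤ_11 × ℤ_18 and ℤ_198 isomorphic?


Comparing ℤ_11 × ℤ_18 and ℤ_198:
gcd(11,18) = 1, so ℤ_11 × ℤ_18 ≅ ℤ_198 (CRT)

Yes, ℤ_11 × ℤ_18 ≅ ℤ_198


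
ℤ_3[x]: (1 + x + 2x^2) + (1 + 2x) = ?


Add coefficients mod 3:
x^0: 1 + 1 = 2 (mod 3)
x^1: 1 + 2 = 0 (mod 3)
x^2: 2 + 0 = 2 (mod 3)
Result: 2 + 2x^2

f + g = 2 + 2x^2


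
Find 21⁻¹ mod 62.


Use the extended Euclidean algorithm to write 1 = 21·s + 62·t; then s mod 62 is the inverse.
Euclidean algorithm:
  21 = 0·62 + 21
  62 = 2·21 + 20
  21 = 1·20 + 1
  20 = 20·1 + 0
gcd(21,62) = 1
Back-substitution gives: 21·(3) + 62·(-1) = 1
So 21⁻¹ ≡ 3 ≡ 3 (mod 62)
Check: 21 × 3 = 63 ≡ 1 (mod 62) ✓

21⁻¹ ≡ 3 (mod 62)


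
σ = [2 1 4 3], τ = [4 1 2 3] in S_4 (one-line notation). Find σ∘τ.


σ∘τ: apply τ first, then σ
1 →τ 4 →σ 3
2 →τ 1 →σ 2
3 →τ 2 →σ 1
4 →τ 3 →σ 4

σ∘τ = [3 2 1 4]


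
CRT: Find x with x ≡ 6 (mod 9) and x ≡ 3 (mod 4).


m₁ = 9, m₂ = 4, gcd = 1, so CRT applies. M = m₁·m₂ = 36
Let M₁ = M/m₁ = 4, M₂ = M/m₂ = 9
Find y₁ ≡ M₁⁻¹ (mod m₁): 4⁻¹ ≡ 7 (mod 9)
Find y₂ ≡ M₂⁻¹ (mod m₂): 9⁻¹ ≡ 1 (mod 4)
x = a₁·M₁·y₁ + a₂·M₂·y₂ = 6·4·7 + 3·9·1 = 195
Reduce mod 36: x ≡ 15
Check: 15 mod 9 = 6 ✓, 15 mod 4 = 3 ✓

x ≡ 15 (mod 36)


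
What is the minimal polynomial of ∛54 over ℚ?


∛54 satisfies x³ - 54 = 0, irreducible over ℚ (no rational root; 54 is not a perfect cube)

Minimal polynomial: x³ - 54


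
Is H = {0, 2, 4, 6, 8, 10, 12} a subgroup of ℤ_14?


Subgroup test for H = {0, 2, 4, 6, 8, 10, 12} in (ℤ_14, +):
(1) 0 ∈ H? Yes
(2) Closure: for all a,b ∈ H, (a+b) mod 14 ∈ H? Yes
(3) Inverses: for all a ∈ H, -a mod 14 ∈ H? Yes

Yes, H is a subgroup of ℤ_14


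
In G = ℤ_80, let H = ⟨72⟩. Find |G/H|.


|⟨72⟩| = n / gcd(72, 80) = 80 / 8 = 10
H is normal (ℤ_80 is abelian).
|G/H| = |G| / |H| = 80 / 10 = 8

|G/H| = 8


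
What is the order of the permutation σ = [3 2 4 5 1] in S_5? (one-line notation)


Cycle decomposition: (1 3 4 5)
Cycle lengths: 4
Order = lcm(4) = 4

ord(σ) = 4


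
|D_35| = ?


|D_n| = 2n (n rotations and n reflections)
|D_35| = 2×35 = 70

|D_35| = 70


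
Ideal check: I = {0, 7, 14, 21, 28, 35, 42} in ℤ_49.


Check ideal conditions for I = {0, 7, 14, 21, 28, 35, 42} in ℤ_49:
(1) I is an additive subgroup? Yes
(2) For r ∈ ℤ_49 and a ∈ I: r·a ∈ I? Yes

Yes, I is an ideal of ℤ_49


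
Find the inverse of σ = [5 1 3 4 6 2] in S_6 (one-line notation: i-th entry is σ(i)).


To find σ⁻¹, swap domain and range:
σ(1) = 5 → σ⁻¹(5) = 1
σ(2) = 1 → σ⁻¹(1) = 2
σ(3) = 3 → σ⁻¹(3) = 3
σ(4) = 4 → σ⁻¹(4) = 4
σ(5) = 6 → σ⁻¹(6) = 5
σ(6) = 2 → σ⁻¹(2) = 6

σ⁻¹ = [2 6 3 4 1 5]


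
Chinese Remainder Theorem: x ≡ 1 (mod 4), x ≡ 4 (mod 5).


m₁ = 4, m₂ = 5, gcd = 1, so CRT applies. M = m₁·m₂ = 20
Let M₁ = M/m₁ = 5, M₂ = M/m₂ = 4
Find y₁ ≡ M₁⁻¹ (mod m₁): 5⁻¹ ≡ 1 (mod 4)
Find y₂ ≡ M₂⁻¹ (mod m₂): 4⁻¹ ≡ 4 (mod 5)
x = a₁·M₁·y₁ + a₂·M₂·y₂ = 1·5·1 + 4·4·4 = 69
Reduce mod 20: x ≡ 9
Check: 9 mod 4 = 1 ✓, 9 mod 5 = 4 ✓

x ≡ 9 (mod 20)


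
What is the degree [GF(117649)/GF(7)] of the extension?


GF(117649) = GF(7^6), so the extension degree is 6

[GF(117649)/GF(7)] = 6


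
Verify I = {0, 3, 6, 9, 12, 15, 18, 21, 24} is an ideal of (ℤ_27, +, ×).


Check ideal conditions for I = {0, 3, 6, 9, 12, 15, 18, 21, 24} in ℤ_27:
(1) I is an additive subgroup? Yes
(2) For r ∈ ℤ_27 and a ∈ I: r·a ∈ I? Yes

Yes, I is an ideal of ℤ_27


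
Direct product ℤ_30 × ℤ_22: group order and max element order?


|ℤ_30 × ℤ_22| = 30 × 22 = 660
Max element order = lcm(30,22) = 330
Cyclic? No (gcd=2)

|ℤ_30×ℤ_22| = 660, max element order = 330


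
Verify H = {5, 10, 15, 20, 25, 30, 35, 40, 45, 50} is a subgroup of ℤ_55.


Subgroup test for H = {5, 10, 15, 20, 25, 30, 35, 40, 45, 50} in (ℤ_55, +):
(1) 0 ∈ H? No
(2) Closure: for all a,b ∈ H, (a+b) mod 55 ∈ H? No  [counterexample: 5 + 50 = 0 ∉ H]
(3) Inverses: for all a ∈ H, -a mod 55 ∈ H? Yes

No, H is not a subgroup of ℤ_55


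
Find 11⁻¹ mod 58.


Use the extended Euclidean algorithm to write 1 = 11·s + 58·t; then s mod 58 is the inverse.
Euclidean algorithm:
  11 = 0·58 + 11
  58 = 5·11 + 3
  11 = 3·3 + 2
  3 = 1·2 + 1
  2 = 2·1 + 0
gcd(11,58) = 1
Back-substitution gives: 11·(-21) + 58·(4) = 1
So 11⁻¹ ≡ -21 ≡ 37 (mod 58)
Check: 11 × 37 = 407 ≡ 1 (mod 58) ✓

11⁻¹ ≡ 37 (mod 58)
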